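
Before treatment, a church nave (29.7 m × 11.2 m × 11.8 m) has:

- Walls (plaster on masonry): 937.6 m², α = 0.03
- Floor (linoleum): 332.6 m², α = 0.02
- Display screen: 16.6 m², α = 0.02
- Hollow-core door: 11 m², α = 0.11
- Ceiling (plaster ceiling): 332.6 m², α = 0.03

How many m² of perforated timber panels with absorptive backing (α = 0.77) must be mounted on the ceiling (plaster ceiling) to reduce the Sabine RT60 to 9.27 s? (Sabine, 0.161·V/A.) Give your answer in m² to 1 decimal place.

29.6

Total absorption A₁ = 937.6×0.03 + 332.6×0.02 + 16.6×0.02 + 11×0.11 + 332.6×0.03
  = 28.128 + 6.652 + 0.332 + 1.210 + 9.978 = 46.300 m² sabins.
V = 3925.152 m³. Target absorption A₂ = 0.161 × 3925.152 / 9.27 = 68.171 sabins.
ΔA needed = 68.171 − 46.300 = 21.871 sabins.
Net gain per m²: Δα = 0.77 − 0.03 = 0.74.
Panel area = 21.871 / 0.74 = 29.6 m².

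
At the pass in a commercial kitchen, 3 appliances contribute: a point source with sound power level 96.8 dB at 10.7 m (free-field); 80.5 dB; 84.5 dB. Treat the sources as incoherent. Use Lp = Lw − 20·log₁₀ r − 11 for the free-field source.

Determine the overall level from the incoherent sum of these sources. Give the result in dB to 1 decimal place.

Source at 10.7 m: Lp = 96.8 − 20·log₁₀(10.7) − 11 = 65.2 dB.
Sum in the linear (power) domain: Σ 10^(Lᵢ/10) = 10^(65.2/10) + 10^(80.5/10) + 10^(84.5/10) = 3.974e+08.
Back to dB: 10·log₁₀ Σ = 86.0 dB.

86.0 dB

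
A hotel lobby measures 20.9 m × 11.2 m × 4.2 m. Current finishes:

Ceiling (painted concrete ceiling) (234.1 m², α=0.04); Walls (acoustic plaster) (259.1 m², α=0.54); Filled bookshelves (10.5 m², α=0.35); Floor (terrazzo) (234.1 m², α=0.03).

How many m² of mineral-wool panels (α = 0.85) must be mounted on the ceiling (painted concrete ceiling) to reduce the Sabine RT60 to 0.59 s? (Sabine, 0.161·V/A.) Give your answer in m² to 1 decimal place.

Total absorption A₁ = 234.1×0.04 + 259.1×0.54 + 10.5×0.35 + 234.1×0.03
  = 9.364 + 139.914 + 3.675 + 7.023 = 159.976 m² sabins.
Required A₂ = 0.161·983.136/0.59 = 268.279 sabins.
ΔA needed = 268.279 − 159.976 = 108.303 sabins.
Each m² of panel replacing the ceiling (painted concrete ceiling) adds (0.85 − 0.04) = 0.81 sabins.
Panel area = 108.303 / 0.81 = 133.7 m².

133.7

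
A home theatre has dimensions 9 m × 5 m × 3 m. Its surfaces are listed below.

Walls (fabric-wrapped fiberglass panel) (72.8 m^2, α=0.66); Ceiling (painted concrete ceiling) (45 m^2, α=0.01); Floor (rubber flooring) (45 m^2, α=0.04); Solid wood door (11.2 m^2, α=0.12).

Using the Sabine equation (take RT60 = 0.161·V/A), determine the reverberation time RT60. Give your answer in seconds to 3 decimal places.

Total absorption A = 72.8×0.66 + 45×0.01 + 45×0.04 + 11.2×0.12
  = 48.048 + 0.450 + 1.800 + 1.344 = 51.642 m^2 sabins.
V = 9·5·3 = 135 m³.
T = 0.161 V/A = 0.161·135/51.642 = 0.421 s.

0.421 s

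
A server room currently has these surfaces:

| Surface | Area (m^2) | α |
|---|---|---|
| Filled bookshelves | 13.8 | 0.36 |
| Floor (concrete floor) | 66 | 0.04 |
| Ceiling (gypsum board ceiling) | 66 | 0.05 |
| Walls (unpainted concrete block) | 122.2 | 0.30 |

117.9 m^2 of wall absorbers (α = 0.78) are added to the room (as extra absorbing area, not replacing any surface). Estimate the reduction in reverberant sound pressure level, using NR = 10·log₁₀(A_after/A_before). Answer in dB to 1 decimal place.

4.7 dB

Summing Sᵢαᵢ: 4.968 + 2.640 + 3.300 + 36.660 → A_before = 47.568 sabins.
Treatment contributes 117.9·0.78 = 91.962 sabins.
A_after = 47.568 + 91.962 = 139.530 sabins.
Reduction = 10 log₁₀(A_after/A_before) = 10 log₁₀(2.9333) = 4.7 dB.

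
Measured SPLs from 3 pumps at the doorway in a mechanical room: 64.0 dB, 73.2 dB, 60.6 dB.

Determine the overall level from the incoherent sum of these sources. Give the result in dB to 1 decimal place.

73.9 dB

Converting to relative power and adding: 10^(64.0/10) + 10^(73.2/10) + 10^(60.6/10) = 2.455e+07.
L_total = 10·log₁₀(2.455e+07) = 73.9 dB.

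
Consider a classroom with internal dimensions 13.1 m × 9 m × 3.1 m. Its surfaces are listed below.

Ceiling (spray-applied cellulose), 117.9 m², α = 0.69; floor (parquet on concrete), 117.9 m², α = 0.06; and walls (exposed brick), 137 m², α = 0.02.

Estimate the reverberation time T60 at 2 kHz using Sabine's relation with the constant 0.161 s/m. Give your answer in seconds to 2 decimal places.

Equivalent absorption area: A = 117.9*0.69 + 117.9*0.06 + 137*0.02 = 91.165 m².
Room volume: 365.49 m³.
T = 0.161 V/A = 0.161·365.49/91.165 = 0.65 s.

0.65 s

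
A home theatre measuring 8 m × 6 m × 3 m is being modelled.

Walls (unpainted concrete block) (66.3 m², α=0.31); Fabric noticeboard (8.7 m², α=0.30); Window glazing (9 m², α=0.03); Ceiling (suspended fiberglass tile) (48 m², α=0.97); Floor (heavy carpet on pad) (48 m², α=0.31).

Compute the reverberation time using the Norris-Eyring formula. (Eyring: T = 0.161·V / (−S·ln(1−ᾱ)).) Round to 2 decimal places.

0.20 sec

S = Σ Sᵢ = 180.0 m².
Absorption A = 66.3·0.31 + 8.7·0.30 + 9·0.03 + 48·0.97 + 48·0.31 = 84.873 sabins.
Mean coefficient ᾱ = A/S = 0.4715.
Eyring denominator: −S ln(1−ᾱ) = 114.788.
V = 8 × 6 × 3 = 144 m³.
RT60 = 0.161 × 144 / 114.788 = 0.20 s.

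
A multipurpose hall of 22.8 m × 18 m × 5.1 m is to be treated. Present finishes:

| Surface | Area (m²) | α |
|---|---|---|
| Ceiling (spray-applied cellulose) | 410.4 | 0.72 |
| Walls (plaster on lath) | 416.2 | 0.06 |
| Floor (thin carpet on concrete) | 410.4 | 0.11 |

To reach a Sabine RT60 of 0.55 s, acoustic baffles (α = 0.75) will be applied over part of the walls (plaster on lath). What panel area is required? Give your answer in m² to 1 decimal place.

Equivalent absorption area: A₁ = 410.4×0.72 + 416.2×0.06 + 410.4×0.11 = 365.604 m².
V = 2093.04 m³. Target absorption A₂ = 0.161 × 2093.04 / 0.55 = 612.690 sabins.
Absorption to add: 612.690 − 365.604 = 247.086 sabins.
Each m² of panel replacing the walls (plaster on lath) adds (0.75 − 0.06) = 0.69 sabins.
Panel area = 247.086 / 0.69 = 358.1 m².

358.1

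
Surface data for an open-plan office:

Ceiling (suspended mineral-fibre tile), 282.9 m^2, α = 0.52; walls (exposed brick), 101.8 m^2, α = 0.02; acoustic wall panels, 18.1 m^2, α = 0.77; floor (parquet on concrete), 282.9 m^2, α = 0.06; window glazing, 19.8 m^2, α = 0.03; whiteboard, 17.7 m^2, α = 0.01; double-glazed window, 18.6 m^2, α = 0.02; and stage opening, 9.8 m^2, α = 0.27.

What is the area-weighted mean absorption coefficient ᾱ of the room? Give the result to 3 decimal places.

0.245

S = Σ Sᵢ = 282.9 + 101.8 + 18.1 + 282.9 + 19.8 + 17.7 + 18.6 + 9.8 = 751.6 m^2.
Weighted sum Σ Sα = 183.844.
ᾱ = 183.844 / 751.6 = 0.245.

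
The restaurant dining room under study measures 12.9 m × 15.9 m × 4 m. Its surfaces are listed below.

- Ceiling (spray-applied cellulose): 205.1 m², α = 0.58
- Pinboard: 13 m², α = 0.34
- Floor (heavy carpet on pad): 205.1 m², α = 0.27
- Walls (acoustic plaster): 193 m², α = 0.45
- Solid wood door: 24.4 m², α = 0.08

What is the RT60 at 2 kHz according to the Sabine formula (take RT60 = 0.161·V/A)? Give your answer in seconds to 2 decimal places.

Summing Sᵢαᵢ: 118.958 + 4.420 + 55.377 + 86.850 + 1.952 → A = 267.557 sabins.
Volume V = 12.9 × 15.9 × 4 = 820.44 m³.
T = 0.161 V/A = 0.161·820.44/267.557 = 0.49 s.

0.49 s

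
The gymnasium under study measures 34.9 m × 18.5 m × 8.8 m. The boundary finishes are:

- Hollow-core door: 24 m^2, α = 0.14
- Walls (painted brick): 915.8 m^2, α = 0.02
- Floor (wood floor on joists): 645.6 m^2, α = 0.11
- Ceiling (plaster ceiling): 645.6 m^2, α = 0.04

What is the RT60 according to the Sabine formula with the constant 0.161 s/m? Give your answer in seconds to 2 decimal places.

7.72 sec

Equivalent absorption area: A = 24×0.14 + 915.8×0.02 + 645.6×0.11 + 645.6×0.04 = 118.516 m^2.
Room volume: 5681.72 m³.
RT60 = 0.161 · V / A = 0.161 × 5681.72 / 118.516 = 7.72 s.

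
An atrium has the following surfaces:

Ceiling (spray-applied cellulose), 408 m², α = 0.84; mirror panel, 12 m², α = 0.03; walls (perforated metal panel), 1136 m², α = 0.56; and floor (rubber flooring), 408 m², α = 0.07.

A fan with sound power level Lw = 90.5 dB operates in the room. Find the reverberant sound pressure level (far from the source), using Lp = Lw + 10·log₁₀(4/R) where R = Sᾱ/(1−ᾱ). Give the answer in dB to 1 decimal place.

63.4 dB

A = 1007.800 sabins; S = 1964.0 m².
ᾱ = 0.5131, so room constant R = A/(1−ᾱ) = 2069.830 m².
Lp = 90.5 + 10·log₁₀(4/2069.830) = 90.5 + (-27.14) = 63.4 dB.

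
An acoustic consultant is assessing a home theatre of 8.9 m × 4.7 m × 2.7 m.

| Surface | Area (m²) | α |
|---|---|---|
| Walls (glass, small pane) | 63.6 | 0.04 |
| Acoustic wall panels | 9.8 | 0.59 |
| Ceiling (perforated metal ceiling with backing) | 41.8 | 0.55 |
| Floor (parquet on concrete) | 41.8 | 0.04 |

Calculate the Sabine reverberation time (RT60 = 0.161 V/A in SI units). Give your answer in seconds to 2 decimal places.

A = Σ Sᵢαᵢ = 63.6×0.04 + 9.8×0.59 + 41.8×0.55 + 41.8×0.04 = 32.988 sabins.
Volume V = 8.9 × 4.7 × 2.7 = 112.941 m³.
Sabine: RT60 = 0.161 × 112.941 / 32.988 = 0.55 s.

0.55 s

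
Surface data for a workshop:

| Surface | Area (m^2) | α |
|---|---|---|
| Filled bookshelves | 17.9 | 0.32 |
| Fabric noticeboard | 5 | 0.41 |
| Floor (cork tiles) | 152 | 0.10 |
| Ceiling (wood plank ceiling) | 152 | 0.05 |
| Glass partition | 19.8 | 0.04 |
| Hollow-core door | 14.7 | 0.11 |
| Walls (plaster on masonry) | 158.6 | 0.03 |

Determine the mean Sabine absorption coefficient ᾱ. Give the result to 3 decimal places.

0.073

Total surface area S = 520.0 m^2.
A = 17.9·0.32 + 5·0.41 + 152·0.10 + 152·0.05 + 19.8·0.04 + 14.7·0.11 + 158.6·0.03 = 37.745 sabins.
ᾱ = A/S = 0.073.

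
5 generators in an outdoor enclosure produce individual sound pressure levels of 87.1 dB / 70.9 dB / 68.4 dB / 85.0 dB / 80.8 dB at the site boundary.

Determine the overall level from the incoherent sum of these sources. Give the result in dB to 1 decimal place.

Sum in the linear (power) domain: Σ 10^(Lᵢ/10) = 10^(87.1/10) + 10^(70.9/10) + 10^(68.4/10) + 10^(85.0/10) + 10^(80.8/10) = 9.685e+08.
Combined level = 10 log₁₀(9.685e+08) = 89.9 dB.

89.9 dB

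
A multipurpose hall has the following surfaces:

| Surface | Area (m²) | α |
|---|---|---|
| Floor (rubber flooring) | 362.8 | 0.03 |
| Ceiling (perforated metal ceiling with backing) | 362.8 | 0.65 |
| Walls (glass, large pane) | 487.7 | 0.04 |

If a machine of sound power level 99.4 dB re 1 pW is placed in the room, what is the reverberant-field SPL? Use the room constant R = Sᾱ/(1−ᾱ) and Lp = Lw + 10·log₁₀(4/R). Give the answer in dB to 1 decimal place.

80.1 dB

A = 266.212 sabins; S = 1213.3 m².
ᾱ = 266.212/1213.3 = 0.2194; R = Sᾱ/(1−ᾱ) = 266.212/(1−0.2194) = 341.035 m².
Lp = 99.4 + 10·log₁₀(4/341.035) = 99.4 + (-19.31) = 80.1 dB.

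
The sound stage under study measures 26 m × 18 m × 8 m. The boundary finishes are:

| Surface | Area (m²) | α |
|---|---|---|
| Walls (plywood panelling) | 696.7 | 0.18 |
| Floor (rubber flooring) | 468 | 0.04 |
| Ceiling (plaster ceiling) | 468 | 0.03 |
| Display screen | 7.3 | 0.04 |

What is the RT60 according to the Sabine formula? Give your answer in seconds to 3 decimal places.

Summing Sᵢαᵢ: 125.406 + 18.720 + 14.040 + 0.292 → A = 158.458 sabins.
V = 26·18·8 = 3744 m³.
RT60 = 0.161 · V / A = 0.161 × 3744 / 158.458 = 3.804 s.

3.804 seconds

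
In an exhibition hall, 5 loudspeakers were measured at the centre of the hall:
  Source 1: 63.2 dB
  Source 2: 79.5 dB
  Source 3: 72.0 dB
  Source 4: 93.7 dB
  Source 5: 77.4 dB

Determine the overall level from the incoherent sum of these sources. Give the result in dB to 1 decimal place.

Sum in the linear (power) domain: Σ 10^(Lᵢ/10) = 10^(63.2/10) + 10^(79.5/10) + 10^(72.0/10) + 10^(93.7/10) + 10^(77.4/10) = 2.506e+09.
Back to dB: 10·log₁₀ Σ = 94.0 dB.

94.0 dB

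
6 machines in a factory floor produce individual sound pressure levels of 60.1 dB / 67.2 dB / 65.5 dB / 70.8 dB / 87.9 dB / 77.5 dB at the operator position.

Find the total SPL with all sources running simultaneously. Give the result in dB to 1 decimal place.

88.4 dB

Converting to relative power and adding: 10^(60.1/10) + 10^(67.2/10) + 10^(65.5/10) + 10^(70.8/10) + 10^(87.9/10) + 10^(77.5/10) = 6.947e+08.
L_total = 10·log₁₀(6.947e+08) = 88.4 dB.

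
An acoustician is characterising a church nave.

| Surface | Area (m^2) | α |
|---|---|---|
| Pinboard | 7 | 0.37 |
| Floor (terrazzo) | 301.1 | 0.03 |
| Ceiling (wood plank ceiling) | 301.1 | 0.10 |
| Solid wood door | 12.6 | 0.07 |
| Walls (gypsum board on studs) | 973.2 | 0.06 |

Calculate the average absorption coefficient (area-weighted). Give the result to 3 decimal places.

Total surface area S = 1595.0 m^2.
A = 7·0.37 + 301.1·0.03 + 301.1·0.10 + 12.6·0.07 + 973.2·0.06 = 101.007 sabins.
ᾱ = A/S = 0.063.

0.063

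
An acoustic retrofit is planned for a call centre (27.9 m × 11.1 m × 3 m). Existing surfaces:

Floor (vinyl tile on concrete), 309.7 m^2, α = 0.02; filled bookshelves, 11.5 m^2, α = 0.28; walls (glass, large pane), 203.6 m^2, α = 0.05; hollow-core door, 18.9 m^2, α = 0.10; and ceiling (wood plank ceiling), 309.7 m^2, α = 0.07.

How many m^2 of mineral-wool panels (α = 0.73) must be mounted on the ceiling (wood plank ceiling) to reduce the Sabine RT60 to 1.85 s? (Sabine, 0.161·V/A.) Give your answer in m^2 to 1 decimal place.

57.1

Total absorption A₁ = 309.7×0.02 + 11.5×0.28 + 203.6×0.05 + 18.9×0.10 + 309.7×0.07
  = 6.194 + 3.220 + 10.180 + 1.890 + 21.679 = 43.163 m^2 sabins.
V = 929.07 m³. Target absorption A₂ = 0.161 × 929.07 / 1.85 = 80.854 sabins.
Absorption to add: 80.854 − 43.163 = 37.691 sabins.
Net gain per m^2: Δα = 0.73 − 0.07 = 0.66.
Panel area = 37.691 / 0.66 = 57.1 m^2.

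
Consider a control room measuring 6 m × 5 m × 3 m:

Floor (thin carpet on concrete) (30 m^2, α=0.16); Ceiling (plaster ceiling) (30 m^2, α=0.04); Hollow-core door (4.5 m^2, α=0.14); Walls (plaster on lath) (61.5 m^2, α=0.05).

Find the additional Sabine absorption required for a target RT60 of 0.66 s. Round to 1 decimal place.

Equivalent absorption area: A₁ = 30*0.16 + 30*0.04 + 4.5*0.14 + 61.5*0.05 = 9.705 m^2.
V = 90 m³. Required absorption A₂ = 0.161 × 90 / 0.66 = 21.955 sabins.
ΔA = A₂ − A₁ = 21.955 − 9.705 = 12.2 sabins.

12.2 sabins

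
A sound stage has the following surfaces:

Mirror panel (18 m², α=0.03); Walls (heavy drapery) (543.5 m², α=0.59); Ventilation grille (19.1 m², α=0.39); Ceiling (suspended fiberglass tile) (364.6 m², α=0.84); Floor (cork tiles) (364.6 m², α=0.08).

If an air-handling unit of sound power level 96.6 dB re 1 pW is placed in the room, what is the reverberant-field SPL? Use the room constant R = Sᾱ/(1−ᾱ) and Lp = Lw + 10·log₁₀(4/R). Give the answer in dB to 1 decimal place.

A = 664.086 sabins; S = 1309.8 m².
ᾱ = 664.086/1309.8 = 0.5070; R = Sᾱ/(1−ᾱ) = 664.086/(1−0.5070) = 1347.030 m².
Lp = Lw + 10 log₁₀(4/R) = 96.6 -25.27 = 71.3 dB.

71.3 dB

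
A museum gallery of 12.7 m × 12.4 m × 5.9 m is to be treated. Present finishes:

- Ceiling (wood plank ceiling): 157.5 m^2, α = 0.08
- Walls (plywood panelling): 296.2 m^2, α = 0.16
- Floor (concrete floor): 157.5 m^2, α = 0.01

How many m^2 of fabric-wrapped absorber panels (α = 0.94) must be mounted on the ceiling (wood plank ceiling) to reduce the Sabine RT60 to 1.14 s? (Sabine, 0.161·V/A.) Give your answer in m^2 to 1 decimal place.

81.0

A₁ = Σ Sᵢαᵢ = 157.5·0.08 + 296.2·0.16 + 157.5·0.01 = 61.567 sabins.
V = 929.132 m³. Target absorption A₂ = 0.161 × 929.132 / 1.14 = 131.220 sabins.
ΔA needed = 131.220 − 61.567 = 69.653 sabins.
Net gain per m^2: Δα = 0.94 − 0.08 = 0.86.
Panel area = 69.653 / 0.86 = 81.0 m^2.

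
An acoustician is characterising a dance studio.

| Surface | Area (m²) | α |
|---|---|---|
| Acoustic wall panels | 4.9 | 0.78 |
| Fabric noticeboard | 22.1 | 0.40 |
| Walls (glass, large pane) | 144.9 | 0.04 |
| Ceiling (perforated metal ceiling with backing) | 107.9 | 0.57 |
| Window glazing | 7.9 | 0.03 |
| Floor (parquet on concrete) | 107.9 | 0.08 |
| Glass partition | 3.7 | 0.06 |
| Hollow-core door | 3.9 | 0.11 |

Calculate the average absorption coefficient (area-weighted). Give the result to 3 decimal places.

0.222

Total surface area S = 403.2 m².
Σ(Sᵢαᵢ) = 4.9·0.78 + 22.1·0.40 + 144.9·0.04 + 107.9·0.57 + 7.9·0.03 + 107.9·0.08 + 3.7·0.06 + 3.9·0.11 = 89.481.
ᾱ = A/S = 0.222.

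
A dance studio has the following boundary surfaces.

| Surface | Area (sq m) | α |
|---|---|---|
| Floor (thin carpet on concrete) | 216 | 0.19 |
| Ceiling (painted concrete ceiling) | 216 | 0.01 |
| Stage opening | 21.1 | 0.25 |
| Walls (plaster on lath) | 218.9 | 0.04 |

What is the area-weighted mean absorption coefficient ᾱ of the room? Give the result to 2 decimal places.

Total surface area S = 672.0 sq m.
Σ(Sᵢαᵢ) = 216*0.19 + 216*0.01 + 21.1*0.25 + 218.9*0.04 = 57.231.
ᾱ = 57.231 / 672.0 = 0.09.

0.09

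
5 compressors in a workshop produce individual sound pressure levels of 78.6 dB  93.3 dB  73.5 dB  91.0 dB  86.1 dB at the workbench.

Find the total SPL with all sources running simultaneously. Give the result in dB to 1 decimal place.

Sum in the linear (power) domain: Σ 10^(Lᵢ/10) = 10^(78.6/10) + 10^(93.3/10) + 10^(73.5/10) + 10^(91.0/10) + 10^(86.1/10) = 3.899e+09.
Combined level = 10 log₁₀(3.899e+09) = 95.9 dB.

95.9 dB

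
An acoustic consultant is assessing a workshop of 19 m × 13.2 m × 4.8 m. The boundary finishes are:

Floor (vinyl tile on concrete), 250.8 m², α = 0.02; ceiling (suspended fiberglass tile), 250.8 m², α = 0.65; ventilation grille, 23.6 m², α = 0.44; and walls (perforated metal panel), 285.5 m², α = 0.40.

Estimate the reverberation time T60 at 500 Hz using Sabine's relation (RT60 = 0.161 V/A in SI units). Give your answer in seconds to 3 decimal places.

0.662 seconds

Equivalent absorption area: A = 250.8×0.02 + 250.8×0.65 + 23.6×0.44 + 285.5×0.40 = 292.620 m².
Volume V = 19 × 13.2 × 4.8 = 1203.84 m³.
T = 0.161 V/A = 0.161·1203.84/292.620 = 0.662 s.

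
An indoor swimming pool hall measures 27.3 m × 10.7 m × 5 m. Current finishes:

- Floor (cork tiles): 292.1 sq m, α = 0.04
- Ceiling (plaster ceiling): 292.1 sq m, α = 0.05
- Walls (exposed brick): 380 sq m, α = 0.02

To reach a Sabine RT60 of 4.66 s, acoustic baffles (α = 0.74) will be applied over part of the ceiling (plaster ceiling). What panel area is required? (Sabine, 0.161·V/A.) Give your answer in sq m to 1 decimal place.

24.0

Total absorption A₁ = 292.1*0.04 + 292.1*0.05 + 380*0.02
  = 11.684 + 14.605 + 7.600 = 33.889 sq m sabins.
Required A₂ = 0.161·1460.55/4.66 = 50.461 sabins.
Absorption to add: 50.461 − 33.889 = 16.572 sabins.
Net gain per sq m: Δα = 0.74 − 0.05 = 0.69.
Panel area = 16.572 / 0.69 = 24.0 sq m.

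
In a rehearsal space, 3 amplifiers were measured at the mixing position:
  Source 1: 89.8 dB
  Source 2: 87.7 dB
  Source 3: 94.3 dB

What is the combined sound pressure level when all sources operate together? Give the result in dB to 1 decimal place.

96.3 dB

Σ 10^(Lᵢ/10) = 4.235e+09.
Combined level = 10 log₁₀(4.235e+09) = 96.3 dB.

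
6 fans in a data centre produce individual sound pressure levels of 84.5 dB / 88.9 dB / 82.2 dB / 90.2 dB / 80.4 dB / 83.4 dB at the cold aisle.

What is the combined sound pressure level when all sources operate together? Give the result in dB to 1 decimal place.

94.1 dB

Σ 10^(Lᵢ/10) = 2.6e+09.
Back to dB: 10·log₁₀ Σ = 94.1 dB.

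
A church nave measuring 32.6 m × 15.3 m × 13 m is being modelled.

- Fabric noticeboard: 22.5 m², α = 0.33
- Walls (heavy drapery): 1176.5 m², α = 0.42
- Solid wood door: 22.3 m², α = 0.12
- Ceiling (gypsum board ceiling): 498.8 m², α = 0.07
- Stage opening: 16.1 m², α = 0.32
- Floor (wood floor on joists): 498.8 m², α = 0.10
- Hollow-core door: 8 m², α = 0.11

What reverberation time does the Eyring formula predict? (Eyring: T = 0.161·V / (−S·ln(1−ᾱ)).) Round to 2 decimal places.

Total surface area S = 22.5 + 1176.5 + 22.3 + 498.8 + 16.1 + 498.8 + 8 = 2243.0 m².
Absorption A = 22.5·0.33 + 1176.5·0.42 + 22.3·0.12 + 498.8·0.07 + 16.1·0.32 + 498.8·0.10 + 8·0.11 = 595.059 sabins.
ᾱ = 595.059 / 2243.0 = 0.2653.
−S·ln(1−ᾱ) = −2243.0 × ln(1 − 0.2653) = 691.501.
V = 32.6 × 15.3 × 13 = 6484.14 m³.
RT60 = 0.161 × 6484.14 / 691.501 = 1.51 s.

1.51 sec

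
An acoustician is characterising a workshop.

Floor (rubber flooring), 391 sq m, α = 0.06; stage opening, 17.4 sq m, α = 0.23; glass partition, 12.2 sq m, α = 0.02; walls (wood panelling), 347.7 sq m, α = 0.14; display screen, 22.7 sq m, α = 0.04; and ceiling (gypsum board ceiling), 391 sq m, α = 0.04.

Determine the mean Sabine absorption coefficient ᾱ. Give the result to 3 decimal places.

0.079

S = Σ Sᵢ = 391 + 17.4 + 12.2 + 347.7 + 22.7 + 391 = 1182.0 sq m.
Weighted sum Σ Sα = 92.932.
ᾱ = A/S = 0.079.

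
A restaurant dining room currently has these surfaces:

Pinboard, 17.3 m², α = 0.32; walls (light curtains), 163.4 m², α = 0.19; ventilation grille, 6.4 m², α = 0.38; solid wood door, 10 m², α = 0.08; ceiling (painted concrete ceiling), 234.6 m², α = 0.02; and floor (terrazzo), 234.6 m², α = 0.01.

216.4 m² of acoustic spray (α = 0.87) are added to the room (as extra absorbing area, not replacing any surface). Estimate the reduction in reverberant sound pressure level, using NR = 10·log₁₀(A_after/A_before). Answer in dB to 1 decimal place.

Equivalent absorption area: A_before = 17.3*0.32 + 163.4*0.19 + 6.4*0.38 + 10*0.08 + 234.6*0.02 + 234.6*0.01 = 46.852 m².
Treatment contributes 216.4·0.87 = 188.268 sabins.
A_after = 46.852 + 188.268 = 235.120 sabins.
Reduction = 10 log₁₀(A_after/A_before) = 10 log₁₀(5.0184) = 7.0 dB.

7.0 dB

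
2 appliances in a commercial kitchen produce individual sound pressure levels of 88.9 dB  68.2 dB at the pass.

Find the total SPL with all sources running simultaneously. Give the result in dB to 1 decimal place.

Sum in the linear (power) domain: Σ 10^(Lᵢ/10) = 10^(88.9/10) + 10^(68.2/10) = 7.829e+08.
L_total = 10·log₁₀(7.829e+08) = 88.9 dB.

88.9 dB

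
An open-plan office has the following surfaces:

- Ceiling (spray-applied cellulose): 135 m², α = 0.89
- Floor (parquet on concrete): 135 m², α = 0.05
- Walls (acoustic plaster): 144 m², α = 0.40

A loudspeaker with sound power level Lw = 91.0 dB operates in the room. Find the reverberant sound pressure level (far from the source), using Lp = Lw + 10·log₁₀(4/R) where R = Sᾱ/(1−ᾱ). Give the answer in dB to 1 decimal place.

71.8 dB

A = 184.500 sabins; S = 414.0 m².
ᾱ = 184.500/414.0 = 0.4457; R = Sᾱ/(1−ᾱ) = 184.500/(1−0.4457) = 332.852 m².
Lp = 91.0 + 10·log₁₀(4/332.852) = 91.0 + (-19.20) = 71.8 dB.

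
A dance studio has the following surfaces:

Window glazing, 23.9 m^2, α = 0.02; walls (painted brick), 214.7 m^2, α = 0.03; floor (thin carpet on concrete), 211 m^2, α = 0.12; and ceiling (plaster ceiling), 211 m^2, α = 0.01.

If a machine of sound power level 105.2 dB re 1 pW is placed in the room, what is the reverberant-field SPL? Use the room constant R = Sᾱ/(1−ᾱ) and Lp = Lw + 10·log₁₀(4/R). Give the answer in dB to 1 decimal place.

A = 34.349 sabins; S = 660.6 m^2.
ᾱ = 0.0520, so room constant R = A/(1−ᾱ) = 36.233 m^2.
Lp = 105.2 + 10·log₁₀(4/36.233) = 105.2 + (-9.57) = 95.6 dB.

95.6 dB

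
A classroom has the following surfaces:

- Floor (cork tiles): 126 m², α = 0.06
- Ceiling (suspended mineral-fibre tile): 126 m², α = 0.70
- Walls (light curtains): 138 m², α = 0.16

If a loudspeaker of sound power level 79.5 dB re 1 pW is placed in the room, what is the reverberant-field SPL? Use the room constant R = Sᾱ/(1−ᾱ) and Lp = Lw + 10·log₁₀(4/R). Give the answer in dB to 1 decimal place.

63.2 dB

Σ(Sᵢαᵢ) = 126·0.06 + 126·0.70 + 138·0.16 = 117.840; total area S = 390.0 m².
ᾱ = 117.840/390.0 = 0.3022; R = Sᾱ/(1−ᾱ) = 117.840/(1−0.3022) = 168.874 m².
Lp = Lw + 10 log₁₀(4/R) = 79.5 -16.26 = 63.2 dB.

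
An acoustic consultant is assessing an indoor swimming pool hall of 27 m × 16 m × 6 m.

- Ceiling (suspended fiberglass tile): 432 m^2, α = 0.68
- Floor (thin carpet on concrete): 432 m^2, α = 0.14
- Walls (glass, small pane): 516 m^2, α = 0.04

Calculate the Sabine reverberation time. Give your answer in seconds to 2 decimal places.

1.11 s

Total absorption A = 432×0.68 + 432×0.14 + 516×0.04
  = 293.760 + 60.480 + 20.640 = 374.880 m^2 sabins.
Room volume: 2592 m³.
T = 0.161 V/A = 0.161·2592/374.880 = 1.11 s.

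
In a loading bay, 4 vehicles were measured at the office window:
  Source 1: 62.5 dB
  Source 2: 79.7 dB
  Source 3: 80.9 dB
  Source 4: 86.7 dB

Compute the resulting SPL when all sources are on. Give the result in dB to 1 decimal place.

Converting to relative power and adding: 10^(62.5/10) + 10^(79.7/10) + 10^(80.9/10) + 10^(86.7/10) = 6.859e+08.
Back to dB: 10·log₁₀ Σ = 88.4 dB.

88.4 dB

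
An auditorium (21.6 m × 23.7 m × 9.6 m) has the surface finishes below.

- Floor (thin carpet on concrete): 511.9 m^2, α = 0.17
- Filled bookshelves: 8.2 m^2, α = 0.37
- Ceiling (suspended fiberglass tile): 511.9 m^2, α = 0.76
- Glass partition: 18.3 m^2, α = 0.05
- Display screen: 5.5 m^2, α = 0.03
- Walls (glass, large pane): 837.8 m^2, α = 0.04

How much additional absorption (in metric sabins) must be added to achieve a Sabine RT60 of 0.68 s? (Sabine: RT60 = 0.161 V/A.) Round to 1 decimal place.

649.9 sabins

Equivalent absorption area: A₁ = 511.9×0.17 + 8.2×0.37 + 511.9×0.76 + 18.3×0.05 + 5.5×0.03 + 837.8×0.04 = 513.693 m^2.
For T = 0.68 s, need A₂ = 0.161·V/T = 0.161·4914.432/0.68 = 1163.564 sabins.
ΔA = A₂ − A₁ = 1163.564 − 513.693 = 649.9 sabins.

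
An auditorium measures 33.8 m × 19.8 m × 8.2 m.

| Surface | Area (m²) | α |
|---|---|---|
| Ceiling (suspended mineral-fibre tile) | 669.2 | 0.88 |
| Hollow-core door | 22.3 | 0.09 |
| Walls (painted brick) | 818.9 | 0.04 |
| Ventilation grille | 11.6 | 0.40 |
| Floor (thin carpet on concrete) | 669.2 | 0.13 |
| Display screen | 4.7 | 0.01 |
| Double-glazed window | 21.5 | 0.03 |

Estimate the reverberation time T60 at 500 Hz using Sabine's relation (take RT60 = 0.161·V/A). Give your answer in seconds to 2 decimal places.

1.23 s

A = Σ Sᵢαᵢ = 669.2×0.88 + 22.3×0.09 + 818.9×0.04 + 11.6×0.40 + 669.2×0.13 + 4.7×0.01 + 21.5×0.03 = 715.987 sabins.
Volume V = 33.8 × 19.8 × 8.2 = 5487.768 m³.
T = 0.161 V/A = 0.161·5487.768/715.987 = 1.23 s.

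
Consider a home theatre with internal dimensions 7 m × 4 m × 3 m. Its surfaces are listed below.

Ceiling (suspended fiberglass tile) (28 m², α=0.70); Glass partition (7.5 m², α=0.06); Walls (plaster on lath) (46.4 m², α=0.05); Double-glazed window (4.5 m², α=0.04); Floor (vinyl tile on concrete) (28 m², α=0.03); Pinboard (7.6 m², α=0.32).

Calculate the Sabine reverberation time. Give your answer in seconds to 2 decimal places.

0.52 sec

A = Σ Sᵢαᵢ = 28×0.70 + 7.5×0.06 + 46.4×0.05 + 4.5×0.04 + 28×0.03 + 7.6×0.32 = 25.822 sabins.
V = 7·4·3 = 84 m³.
Sabine: RT60 = 0.161 × 84 / 25.822 = 0.52 s.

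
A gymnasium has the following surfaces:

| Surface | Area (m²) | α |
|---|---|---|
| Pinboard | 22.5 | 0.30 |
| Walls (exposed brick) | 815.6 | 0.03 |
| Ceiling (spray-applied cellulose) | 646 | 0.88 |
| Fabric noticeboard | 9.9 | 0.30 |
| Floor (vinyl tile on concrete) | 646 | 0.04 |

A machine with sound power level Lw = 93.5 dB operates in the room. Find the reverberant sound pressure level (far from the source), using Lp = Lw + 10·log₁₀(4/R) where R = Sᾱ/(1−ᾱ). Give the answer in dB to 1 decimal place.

Σ(Sᵢαᵢ) = 22.5×0.30 + 815.6×0.03 + 646×0.88 + 9.9×0.30 + 646×0.04 = 628.508; total area S = 2140.0 m².
ᾱ = 628.508/2140.0 = 0.2937; R = Sᾱ/(1−ᾱ) = 628.508/(1−0.2937) = 889.860 m².
Lp = 93.5 + 10·log₁₀(4/889.860) = 93.5 + (-23.47) = 70.0 dB.

70.0 dB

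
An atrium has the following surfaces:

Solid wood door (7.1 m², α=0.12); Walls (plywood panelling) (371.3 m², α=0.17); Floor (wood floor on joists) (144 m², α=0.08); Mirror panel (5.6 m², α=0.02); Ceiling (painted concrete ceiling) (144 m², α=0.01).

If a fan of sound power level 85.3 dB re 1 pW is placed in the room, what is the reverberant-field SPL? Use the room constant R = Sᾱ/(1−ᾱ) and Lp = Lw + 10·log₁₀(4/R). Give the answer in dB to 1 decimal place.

Σ(Sᵢαᵢ) = 7.1·0.12 + 371.3·0.17 + 144·0.08 + 5.6·0.02 + 144·0.01 = 77.045; total area S = 672.0 m².
ᾱ = 77.045/672.0 = 0.1147; R = Sᾱ/(1−ᾱ) = 77.045/(1−0.1147) = 87.027 m².
Lp = Lw + 10 log₁₀(4/R) = 85.3 -13.38 = 71.9 dB.

71.9 dB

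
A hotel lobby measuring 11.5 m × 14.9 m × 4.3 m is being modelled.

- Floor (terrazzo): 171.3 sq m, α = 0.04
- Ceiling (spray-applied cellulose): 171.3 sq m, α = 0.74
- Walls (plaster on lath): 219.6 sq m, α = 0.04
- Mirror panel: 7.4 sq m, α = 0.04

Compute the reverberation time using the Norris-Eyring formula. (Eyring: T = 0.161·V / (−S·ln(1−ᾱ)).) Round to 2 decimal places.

S = Σ Sᵢ = 569.6 sq m.
Absorption A = 171.3·0.04 + 171.3·0.74 + 219.6·0.04 + 7.4·0.04 = 142.694 sabins.
ᾱ = 142.694 / 569.6 = 0.2505.
−S·ln(1−ᾱ) = −569.6 × ln(1 − 0.2505) = 164.244.
V = 11.5 × 14.9 × 4.3 = 736.805 m³.
RT60 = 0.161 × 736.805 / 164.244 = 0.72 s.

0.72 s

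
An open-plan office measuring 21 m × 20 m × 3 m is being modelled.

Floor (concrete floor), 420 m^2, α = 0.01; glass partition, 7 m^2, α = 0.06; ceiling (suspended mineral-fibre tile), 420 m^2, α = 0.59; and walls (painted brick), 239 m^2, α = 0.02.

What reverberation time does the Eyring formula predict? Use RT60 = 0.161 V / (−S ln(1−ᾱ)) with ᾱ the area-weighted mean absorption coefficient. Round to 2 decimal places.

0.69 sec

S = Σ Sᵢ = 1086.0 m^2.
Σ(Sᵢαᵢ) = 420·0.01 + 7·0.06 + 420·0.59 + 239·0.02 = 257.200.
Mean coefficient ᾱ = A/S = 0.2368.
−S·ln(1−ᾱ) = −1086.0 × ln(1 − 0.2368) = 293.475.
V = 21 × 20 × 3 = 1260 m³.
T = 0.161·V/[−S·ln(1−ᾱ)] = 0.161·1260/293.475 = 0.69 s.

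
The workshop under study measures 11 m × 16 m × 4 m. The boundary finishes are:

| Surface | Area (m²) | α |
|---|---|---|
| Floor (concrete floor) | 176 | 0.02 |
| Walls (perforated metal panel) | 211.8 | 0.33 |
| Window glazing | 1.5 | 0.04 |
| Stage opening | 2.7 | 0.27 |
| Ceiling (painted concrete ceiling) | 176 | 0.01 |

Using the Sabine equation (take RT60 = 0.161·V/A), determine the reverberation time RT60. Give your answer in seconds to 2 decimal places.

Equivalent absorption area: A = 176*0.02 + 211.8*0.33 + 1.5*0.04 + 2.7*0.27 + 176*0.01 = 75.963 m².
Room volume: 704 m³.
T = 0.161 V/A = 0.161·704/75.963 = 1.49 s.

1.49 seconds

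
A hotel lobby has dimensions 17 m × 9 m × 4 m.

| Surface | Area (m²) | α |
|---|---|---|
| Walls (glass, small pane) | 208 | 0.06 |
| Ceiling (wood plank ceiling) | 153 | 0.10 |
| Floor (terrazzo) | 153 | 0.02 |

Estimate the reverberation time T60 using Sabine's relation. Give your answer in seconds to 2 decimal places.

3.19 s

Total absorption A = 208*0.06 + 153*0.10 + 153*0.02
  = 12.480 + 15.300 + 3.060 = 30.840 m² sabins.
V = 17·9·4 = 612 m³.
T = 0.161 V/A = 0.161·612/30.840 = 3.19 s.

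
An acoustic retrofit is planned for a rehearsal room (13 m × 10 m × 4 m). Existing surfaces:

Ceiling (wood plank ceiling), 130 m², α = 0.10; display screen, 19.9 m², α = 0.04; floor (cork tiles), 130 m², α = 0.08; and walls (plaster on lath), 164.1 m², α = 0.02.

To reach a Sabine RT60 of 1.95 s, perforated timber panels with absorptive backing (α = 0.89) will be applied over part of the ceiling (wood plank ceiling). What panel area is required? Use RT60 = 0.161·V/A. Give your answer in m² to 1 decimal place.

19.6

A₁ = Σ Sᵢαᵢ = 130·0.10 + 19.9·0.04 + 130·0.08 + 164.1·0.02 = 27.478 sabins.
V = 520 m³. Target absorption A₂ = 0.161 × 520 / 1.95 = 42.933 sabins.
Absorption to add: 42.933 − 27.478 = 15.455 sabins.
Each m² of panel replacing the ceiling (wood plank ceiling) adds (0.89 − 0.10) = 0.79 sabins.
Area = ΔA/Δα = 15.455/0.79 = 19.6 m².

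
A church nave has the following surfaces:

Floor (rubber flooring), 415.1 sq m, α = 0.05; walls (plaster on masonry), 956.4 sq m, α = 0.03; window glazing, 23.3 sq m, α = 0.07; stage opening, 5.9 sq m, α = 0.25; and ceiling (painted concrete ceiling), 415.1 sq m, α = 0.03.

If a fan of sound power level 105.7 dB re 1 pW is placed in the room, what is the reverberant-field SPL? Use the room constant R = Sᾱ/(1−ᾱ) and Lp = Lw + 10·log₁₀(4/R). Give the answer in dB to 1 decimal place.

93.4 dB

A = 65.006 sabins; S = 1815.8 sq m.
ᾱ = 65.006/1815.8 = 0.0358; R = Sᾱ/(1−ᾱ) = 65.006/(1−0.0358) = 67.420 sq m.
Lp = 105.7 + 10·log₁₀(4/67.420) = 105.7 + (-12.27) = 93.4 dB.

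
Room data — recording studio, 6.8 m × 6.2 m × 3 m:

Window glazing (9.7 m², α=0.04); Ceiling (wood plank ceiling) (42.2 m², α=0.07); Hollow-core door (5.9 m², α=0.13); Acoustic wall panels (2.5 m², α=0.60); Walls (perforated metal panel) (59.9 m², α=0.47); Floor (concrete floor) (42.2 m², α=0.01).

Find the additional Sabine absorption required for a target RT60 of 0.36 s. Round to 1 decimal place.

22.4 sabins

Summing Sᵢαᵢ: 0.388 + 2.954 + 0.767 + 1.500 + 28.153 + 0.422 → A₁ = 34.184 sabins.
V = 126.48 m³. Required absorption A₂ = 0.161 × 126.48 / 0.36 = 56.565 sabins.
Shortfall: 56.565 − 34.184 = 22.4 sabins.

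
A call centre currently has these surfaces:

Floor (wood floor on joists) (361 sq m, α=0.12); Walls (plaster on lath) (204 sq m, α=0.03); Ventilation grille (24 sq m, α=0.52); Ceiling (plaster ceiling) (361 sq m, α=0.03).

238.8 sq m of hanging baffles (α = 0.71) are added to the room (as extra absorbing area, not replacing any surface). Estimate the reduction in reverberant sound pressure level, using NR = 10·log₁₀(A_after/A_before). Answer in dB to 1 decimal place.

5.2 dB

Equivalent absorption area: A_before = 361×0.12 + 204×0.03 + 24×0.52 + 361×0.03 = 72.750 sq m.
Added absorption = 238.8 × 0.71 = 169.548 sabins.
New total A_after = 242.298 sabins.
Reduction = 10 log₁₀(A_after/A_before) = 10 log₁₀(3.3306) = 5.2 dB.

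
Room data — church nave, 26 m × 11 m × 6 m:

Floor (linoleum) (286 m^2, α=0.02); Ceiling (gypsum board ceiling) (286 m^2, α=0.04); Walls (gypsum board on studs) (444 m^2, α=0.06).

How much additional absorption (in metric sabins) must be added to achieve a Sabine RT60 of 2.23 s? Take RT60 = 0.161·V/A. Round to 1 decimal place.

Equivalent absorption area: A₁ = 286*0.02 + 286*0.04 + 444*0.06 = 43.800 m^2.
Target A₂ = 0.161·1716/2.23 = 123.891 sabins (V = 1716 m³).
Shortfall: 123.891 − 43.800 = 80.1 sabins.

80.1 sabins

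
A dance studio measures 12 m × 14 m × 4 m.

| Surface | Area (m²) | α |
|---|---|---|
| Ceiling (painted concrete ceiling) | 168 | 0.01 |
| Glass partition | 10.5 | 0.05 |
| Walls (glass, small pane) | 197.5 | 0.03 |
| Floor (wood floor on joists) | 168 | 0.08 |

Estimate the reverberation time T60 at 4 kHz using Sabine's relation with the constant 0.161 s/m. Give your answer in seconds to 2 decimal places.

5.02 sec

Summing Sᵢαᵢ: 1.680 + 0.525 + 5.925 + 13.440 → A = 21.570 sabins.
V = 12·14·4 = 672 m³.
Sabine: RT60 = 0.161 × 672 / 21.570 = 5.02 s.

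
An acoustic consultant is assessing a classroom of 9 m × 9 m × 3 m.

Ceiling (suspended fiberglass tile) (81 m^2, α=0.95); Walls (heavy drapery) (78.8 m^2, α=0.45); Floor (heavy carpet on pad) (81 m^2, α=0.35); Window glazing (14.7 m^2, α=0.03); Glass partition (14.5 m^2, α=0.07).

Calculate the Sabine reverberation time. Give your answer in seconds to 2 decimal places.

0.28 seconds

Equivalent absorption area: A = 81·0.95 + 78.8·0.45 + 81·0.35 + 14.7·0.03 + 14.5·0.07 = 142.216 m^2.
Volume V = 9 × 9 × 3 = 243 m³.
T = 0.161 V/A = 0.161·243/142.216 = 0.28 s.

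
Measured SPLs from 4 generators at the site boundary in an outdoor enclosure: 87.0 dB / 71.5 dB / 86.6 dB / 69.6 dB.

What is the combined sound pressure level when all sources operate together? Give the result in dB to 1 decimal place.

89.9 dB

Converting to relative power and adding: 10^(87.0/10) + 10^(71.5/10) + 10^(86.6/10) + 10^(69.6/10) = 9.815e+08.
L_total = 10·log₁₀(9.815e+08) = 89.9 dB.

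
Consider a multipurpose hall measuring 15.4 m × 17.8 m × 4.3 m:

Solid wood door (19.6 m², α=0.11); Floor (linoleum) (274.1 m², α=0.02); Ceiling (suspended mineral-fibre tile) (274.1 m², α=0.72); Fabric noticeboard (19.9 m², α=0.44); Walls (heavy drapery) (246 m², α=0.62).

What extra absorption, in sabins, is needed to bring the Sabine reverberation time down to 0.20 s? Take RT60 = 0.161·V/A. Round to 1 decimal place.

Equivalent absorption area: A₁ = 19.6*0.11 + 274.1*0.02 + 274.1*0.72 + 19.9*0.44 + 246*0.62 = 366.266 m².
V = 1178.716 m³. Required absorption A₂ = 0.161 × 1178.716 / 0.20 = 948.866 sabins.
Additional absorption ΔA = 948.866 − 366.266 = 582.6 sabins.

582.6 sabins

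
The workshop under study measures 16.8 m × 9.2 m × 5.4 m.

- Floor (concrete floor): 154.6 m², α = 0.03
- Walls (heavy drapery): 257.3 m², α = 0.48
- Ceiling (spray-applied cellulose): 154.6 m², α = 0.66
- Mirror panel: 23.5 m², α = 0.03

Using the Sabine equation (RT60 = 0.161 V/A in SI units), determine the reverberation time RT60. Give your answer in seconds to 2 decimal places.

A = Σ Sᵢαᵢ = 154.6×0.03 + 257.3×0.48 + 154.6×0.66 + 23.5×0.03 = 230.883 sabins.
Volume V = 16.8 × 9.2 × 5.4 = 834.624 m³.
Sabine: RT60 = 0.161 × 834.624 / 230.883 = 0.58 s.

0.58 s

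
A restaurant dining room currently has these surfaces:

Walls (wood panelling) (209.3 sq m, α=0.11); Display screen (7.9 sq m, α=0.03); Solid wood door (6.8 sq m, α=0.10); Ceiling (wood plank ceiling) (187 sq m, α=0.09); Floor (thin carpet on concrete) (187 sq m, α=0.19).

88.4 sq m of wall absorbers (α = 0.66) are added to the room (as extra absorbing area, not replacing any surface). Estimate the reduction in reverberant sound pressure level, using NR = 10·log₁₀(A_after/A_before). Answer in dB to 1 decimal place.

2.5 dB

Equivalent absorption area: A_before = 209.3·0.11 + 7.9·0.03 + 6.8·0.10 + 187·0.09 + 187·0.19 = 76.300 sq m.
Treatment contributes 88.4·0.66 = 58.344 sabins.
New total A_after = 134.644 sabins.
NR = 10·log₁₀(134.644/76.300) = 2.5 dB.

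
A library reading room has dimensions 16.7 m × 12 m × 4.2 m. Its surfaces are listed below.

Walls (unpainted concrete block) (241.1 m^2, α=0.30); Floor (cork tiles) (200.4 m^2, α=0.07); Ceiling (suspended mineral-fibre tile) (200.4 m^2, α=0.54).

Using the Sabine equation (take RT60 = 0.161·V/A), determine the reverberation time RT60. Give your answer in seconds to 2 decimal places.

A = Σ Sᵢαᵢ = 241.1×0.30 + 200.4×0.07 + 200.4×0.54 = 194.574 sabins.
V = 16.7·12·4.2 = 841.68 m³.
Sabine: RT60 = 0.161 × 841.68 / 194.574 = 0.70 s.

0.70 seconds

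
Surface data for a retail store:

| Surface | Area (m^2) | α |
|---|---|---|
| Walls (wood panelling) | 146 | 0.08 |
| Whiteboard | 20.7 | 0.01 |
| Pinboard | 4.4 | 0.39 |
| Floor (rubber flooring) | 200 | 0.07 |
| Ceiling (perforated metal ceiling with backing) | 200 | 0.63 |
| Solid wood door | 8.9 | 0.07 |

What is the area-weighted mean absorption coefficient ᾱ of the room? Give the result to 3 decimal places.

Total surface area S = 580.0 m^2.
Weighted sum Σ Sα = 154.226.
ᾱ = 154.226 / 580.0 = 0.266.

0.266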